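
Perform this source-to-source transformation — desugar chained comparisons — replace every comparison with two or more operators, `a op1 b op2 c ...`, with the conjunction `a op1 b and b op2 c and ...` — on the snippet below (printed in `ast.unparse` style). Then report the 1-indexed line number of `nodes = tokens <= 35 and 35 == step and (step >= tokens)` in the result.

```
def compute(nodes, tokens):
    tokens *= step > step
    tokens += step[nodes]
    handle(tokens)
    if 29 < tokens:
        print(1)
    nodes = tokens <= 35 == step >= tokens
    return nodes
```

7

Transformed code:
def compute(nodes, tokens):
    tokens *= step > step
    tokens += step[nodes]
    handle(tokens)
    if 29 < tokens:
        print(1)
    nodes = tokens <= 35 and 35 == step and (step >= tokens)
    return nodes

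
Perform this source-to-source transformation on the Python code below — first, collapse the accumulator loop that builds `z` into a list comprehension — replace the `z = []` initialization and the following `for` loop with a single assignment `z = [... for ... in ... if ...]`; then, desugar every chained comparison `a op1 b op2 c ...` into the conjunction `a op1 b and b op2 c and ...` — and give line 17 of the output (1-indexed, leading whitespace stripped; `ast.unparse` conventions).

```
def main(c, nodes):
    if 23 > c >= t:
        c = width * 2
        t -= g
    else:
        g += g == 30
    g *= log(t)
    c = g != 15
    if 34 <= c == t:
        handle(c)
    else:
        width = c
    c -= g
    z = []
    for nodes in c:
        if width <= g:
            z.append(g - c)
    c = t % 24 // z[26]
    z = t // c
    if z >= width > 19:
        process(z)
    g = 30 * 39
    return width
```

if z >= width and width > 19:

Transformed code:
def main(c, nodes):
    if 23 > c and c >= t:
        c = width * 2
        t -= g
    else:
        g += g == 30
    g *= log(t)
    c = g != 15
    if 34 <= c and c == t:
        handle(c)
    else:
        width = c
    c -= g
    z = [g - c for nodes in c if width <= g]
    c = t % 24 // z[26]
    z = t // c
    if z >= width and width > 19:
        process(z)
    g = 30 * 39
    return width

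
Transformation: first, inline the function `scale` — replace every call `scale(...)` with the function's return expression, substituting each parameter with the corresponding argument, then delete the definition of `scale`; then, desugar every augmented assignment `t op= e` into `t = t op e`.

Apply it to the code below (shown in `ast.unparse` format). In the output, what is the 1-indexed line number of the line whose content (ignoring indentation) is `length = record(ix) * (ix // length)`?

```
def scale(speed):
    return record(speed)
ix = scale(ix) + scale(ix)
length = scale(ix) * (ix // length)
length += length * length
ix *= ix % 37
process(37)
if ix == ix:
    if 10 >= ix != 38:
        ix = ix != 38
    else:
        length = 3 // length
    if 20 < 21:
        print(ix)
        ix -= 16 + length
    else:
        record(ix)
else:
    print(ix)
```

Transformed code:
ix = record(ix) + record(ix)
length = record(ix) * (ix // length)
length = length + length * length
ix = ix * (ix % 37)
process(37)
if ix == ix:
    if 10 >= ix != 38:
        ix = ix != 38
    else:
        length = 3 // length
    if 20 < 21:
        print(ix)
        ix = ix - (16 + length)
    else:
        record(ix)
else:
    print(ix)

2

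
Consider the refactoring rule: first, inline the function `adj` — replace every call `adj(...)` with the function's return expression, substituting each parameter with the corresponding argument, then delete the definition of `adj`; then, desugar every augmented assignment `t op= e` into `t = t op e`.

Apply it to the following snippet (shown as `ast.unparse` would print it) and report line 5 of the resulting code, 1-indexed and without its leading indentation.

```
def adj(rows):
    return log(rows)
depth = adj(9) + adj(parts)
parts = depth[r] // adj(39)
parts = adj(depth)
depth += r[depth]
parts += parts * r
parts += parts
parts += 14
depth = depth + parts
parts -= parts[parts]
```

parts = parts + parts * r

Transformed code:
depth = log(9) + log(parts)
parts = depth[r] // log(39)
parts = log(depth)
depth = depth + r[depth]
parts = parts + parts * r
parts = parts + parts
parts = parts + 14
depth = depth + parts
parts = parts - parts[parts]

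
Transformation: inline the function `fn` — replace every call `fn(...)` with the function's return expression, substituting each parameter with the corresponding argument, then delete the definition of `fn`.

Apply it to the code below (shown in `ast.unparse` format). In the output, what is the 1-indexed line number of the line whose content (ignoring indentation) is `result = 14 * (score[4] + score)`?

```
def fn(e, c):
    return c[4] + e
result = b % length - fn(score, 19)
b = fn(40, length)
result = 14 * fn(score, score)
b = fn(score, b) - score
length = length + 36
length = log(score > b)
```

Transformed code:
result = b % length - (19[4] + score)
b = length[4] + 40
result = 14 * (score[4] + score)
b = b[4] + score - score
length = length + 36
length = log(score > b)

3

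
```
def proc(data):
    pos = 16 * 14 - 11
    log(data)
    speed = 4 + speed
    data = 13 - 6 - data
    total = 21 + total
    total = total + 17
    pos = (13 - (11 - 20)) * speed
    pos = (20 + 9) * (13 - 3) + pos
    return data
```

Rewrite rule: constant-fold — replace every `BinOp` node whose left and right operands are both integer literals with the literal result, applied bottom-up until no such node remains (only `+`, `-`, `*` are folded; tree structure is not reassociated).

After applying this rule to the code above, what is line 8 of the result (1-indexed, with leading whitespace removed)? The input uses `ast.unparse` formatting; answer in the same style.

Transformed code:
def proc(data):
    pos = 213
    log(data)
    speed = 4 + speed
    data = 7 - data
    total = 21 + total
    total = total + 17
    pos = 22 * speed
    pos = 290 + pos
    return data

pos = 22 * speed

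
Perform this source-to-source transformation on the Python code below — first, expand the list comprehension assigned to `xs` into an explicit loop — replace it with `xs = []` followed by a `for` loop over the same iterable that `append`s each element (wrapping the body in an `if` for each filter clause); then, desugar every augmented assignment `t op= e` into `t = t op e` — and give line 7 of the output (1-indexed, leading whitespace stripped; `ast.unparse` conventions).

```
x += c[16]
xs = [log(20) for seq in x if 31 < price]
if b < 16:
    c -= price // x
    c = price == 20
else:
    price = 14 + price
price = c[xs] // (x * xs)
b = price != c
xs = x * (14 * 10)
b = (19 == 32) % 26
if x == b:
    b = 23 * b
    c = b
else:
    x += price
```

c = c - price // x

Transformed code:
x = x + c[16]
xs = []
for seq in x:
    if 31 < price:
        xs.append(log(20))
if b < 16:
    c = c - price // x
    c = price == 20
else:
    price = 14 + price
price = c[xs] // (x * xs)
b = price != c
xs = x * (14 * 10)
b = (19 == 32) % 26
if x == b:
    b = 23 * b
    c = b
else:
    x = x + price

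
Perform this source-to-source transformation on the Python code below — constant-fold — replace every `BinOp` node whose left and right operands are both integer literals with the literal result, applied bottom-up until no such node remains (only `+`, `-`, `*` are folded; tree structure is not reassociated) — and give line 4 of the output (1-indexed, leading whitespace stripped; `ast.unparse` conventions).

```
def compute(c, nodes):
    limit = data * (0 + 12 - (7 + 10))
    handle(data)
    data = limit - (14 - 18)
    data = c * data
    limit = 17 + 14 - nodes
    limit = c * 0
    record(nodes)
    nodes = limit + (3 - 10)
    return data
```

data = limit - -4

Transformed code:
def compute(c, nodes):
    limit = data * -5
    handle(data)
    data = limit - -4
    data = c * data
    limit = 31 - nodes
    limit = c * 0
    record(nodes)
    nodes = limit + -7
    return data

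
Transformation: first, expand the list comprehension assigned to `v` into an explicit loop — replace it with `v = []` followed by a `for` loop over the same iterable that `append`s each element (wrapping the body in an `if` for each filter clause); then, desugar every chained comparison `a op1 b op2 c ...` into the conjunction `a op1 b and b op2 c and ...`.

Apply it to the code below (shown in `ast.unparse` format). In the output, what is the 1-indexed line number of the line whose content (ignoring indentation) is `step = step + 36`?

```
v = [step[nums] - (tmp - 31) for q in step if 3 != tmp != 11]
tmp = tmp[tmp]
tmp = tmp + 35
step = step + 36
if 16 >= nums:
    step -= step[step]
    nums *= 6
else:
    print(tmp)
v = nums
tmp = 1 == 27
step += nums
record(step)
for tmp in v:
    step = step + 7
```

Transformed code:
v = []
for q in step:
    if 3 != tmp and tmp != 11:
        v.append(step[nums] - (tmp - 31))
tmp = tmp[tmp]
tmp = tmp + 35
step = step + 36
if 16 >= nums:
    step -= step[step]
    nums *= 6
else:
    print(tmp)
v = nums
tmp = 1 == 27
step += nums
record(step)
for tmp in v:
    step = step + 7

7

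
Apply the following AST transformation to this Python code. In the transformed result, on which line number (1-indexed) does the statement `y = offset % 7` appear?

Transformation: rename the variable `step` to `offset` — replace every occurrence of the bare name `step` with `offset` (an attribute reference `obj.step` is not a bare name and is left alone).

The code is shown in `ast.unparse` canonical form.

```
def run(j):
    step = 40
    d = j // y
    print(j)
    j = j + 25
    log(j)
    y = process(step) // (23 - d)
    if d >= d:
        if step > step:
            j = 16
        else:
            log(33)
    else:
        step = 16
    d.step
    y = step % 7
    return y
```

Transformed code:
def run(j):
    offset = 40
    d = j // y
    print(j)
    j = j + 25
    log(j)
    y = process(offset) // (23 - d)
    if d >= d:
        if offset > offset:
            j = 16
        else:
            log(33)
    else:
        offset = 16
    d.step
    y = offset % 7
    return y

16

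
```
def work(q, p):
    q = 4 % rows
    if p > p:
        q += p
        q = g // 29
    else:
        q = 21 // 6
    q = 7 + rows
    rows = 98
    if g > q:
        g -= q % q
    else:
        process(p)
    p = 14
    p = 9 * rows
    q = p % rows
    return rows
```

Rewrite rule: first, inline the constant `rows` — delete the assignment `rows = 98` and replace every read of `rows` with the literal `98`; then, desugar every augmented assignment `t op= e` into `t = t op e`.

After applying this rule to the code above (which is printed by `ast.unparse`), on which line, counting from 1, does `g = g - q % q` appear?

Transformed code:
def work(q, p):
    q = 4 % 98
    if p > p:
        q = q + p
        q = g // 29
    else:
        q = 21 // 6
    q = 7 + 98
    if g > q:
        g = g - q % q
    else:
        process(p)
    p = 14
    p = 9 * 98
    q = p % 98
    return 98

10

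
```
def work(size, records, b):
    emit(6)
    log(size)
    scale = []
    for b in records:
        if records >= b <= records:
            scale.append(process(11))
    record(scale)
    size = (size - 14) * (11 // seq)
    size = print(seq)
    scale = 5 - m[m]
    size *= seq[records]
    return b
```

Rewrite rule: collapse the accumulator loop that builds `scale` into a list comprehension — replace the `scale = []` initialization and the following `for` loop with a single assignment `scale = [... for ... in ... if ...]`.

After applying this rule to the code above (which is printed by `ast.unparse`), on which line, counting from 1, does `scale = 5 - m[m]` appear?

Transformed code:
def work(size, records, b):
    emit(6)
    log(size)
    scale = [process(11) for b in records if records >= b <= records]
    record(scale)
    size = (size - 14) * (11 // seq)
    size = print(seq)
    scale = 5 - m[m]
    size *= seq[records]
    return b

8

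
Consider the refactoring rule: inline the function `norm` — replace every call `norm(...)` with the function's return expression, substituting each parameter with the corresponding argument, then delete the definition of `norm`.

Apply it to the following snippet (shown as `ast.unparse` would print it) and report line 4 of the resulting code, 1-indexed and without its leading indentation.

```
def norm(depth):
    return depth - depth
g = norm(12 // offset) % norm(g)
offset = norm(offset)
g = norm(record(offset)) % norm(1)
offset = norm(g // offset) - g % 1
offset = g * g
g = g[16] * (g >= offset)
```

Transformed code:
g = (12 // offset - 12 // offset) % (g - g)
offset = offset - offset
g = (record(offset) - record(offset)) % (1 - 1)
offset = g // offset - g // offset - g % 1
offset = g * g
g = g[16] * (g >= offset)

offset = g // offset - g // offset - g % 1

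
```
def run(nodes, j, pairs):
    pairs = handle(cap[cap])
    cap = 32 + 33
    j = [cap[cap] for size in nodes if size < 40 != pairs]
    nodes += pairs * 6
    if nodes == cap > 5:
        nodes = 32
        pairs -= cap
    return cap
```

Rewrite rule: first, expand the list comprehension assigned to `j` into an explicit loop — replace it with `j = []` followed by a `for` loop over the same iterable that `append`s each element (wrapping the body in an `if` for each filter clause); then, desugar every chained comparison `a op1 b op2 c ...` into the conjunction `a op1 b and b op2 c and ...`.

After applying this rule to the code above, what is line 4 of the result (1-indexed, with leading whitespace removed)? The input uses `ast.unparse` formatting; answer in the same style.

Transformed code:
def run(nodes, j, pairs):
    pairs = handle(cap[cap])
    cap = 32 + 33
    j = []
    for size in nodes:
        if size < 40 and 40 != pairs:
            j.append(cap[cap])
    nodes += pairs * 6
    if nodes == cap and cap > 5:
        nodes = 32
        pairs -= cap
    return cap

j = []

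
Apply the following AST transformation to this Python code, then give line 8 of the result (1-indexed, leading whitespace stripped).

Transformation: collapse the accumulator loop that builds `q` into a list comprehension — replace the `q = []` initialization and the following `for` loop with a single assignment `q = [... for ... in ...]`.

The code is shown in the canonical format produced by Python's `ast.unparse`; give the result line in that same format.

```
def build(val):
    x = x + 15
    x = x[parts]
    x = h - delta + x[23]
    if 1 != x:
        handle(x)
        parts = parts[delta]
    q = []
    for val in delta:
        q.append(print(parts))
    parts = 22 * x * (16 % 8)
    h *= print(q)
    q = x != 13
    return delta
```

q = [print(parts) for val in delta]

Transformed code:
def build(val):
    x = x + 15
    x = x[parts]
    x = h - delta + x[23]
    if 1 != x:
        handle(x)
        parts = parts[delta]
    q = [print(parts) for val in delta]
    parts = 22 * x * (16 % 8)
    h *= print(q)
    q = x != 13
    return delta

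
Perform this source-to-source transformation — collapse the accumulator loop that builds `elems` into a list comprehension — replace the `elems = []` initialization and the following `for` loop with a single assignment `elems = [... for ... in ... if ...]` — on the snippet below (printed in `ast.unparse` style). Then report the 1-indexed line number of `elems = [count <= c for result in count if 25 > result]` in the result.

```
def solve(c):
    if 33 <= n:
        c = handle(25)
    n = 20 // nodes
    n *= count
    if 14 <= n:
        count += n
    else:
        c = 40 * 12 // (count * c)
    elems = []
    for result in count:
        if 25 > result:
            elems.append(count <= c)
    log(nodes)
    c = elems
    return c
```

Transformed code:
def solve(c):
    if 33 <= n:
        c = handle(25)
    n = 20 // nodes
    n *= count
    if 14 <= n:
        count += n
    else:
        c = 40 * 12 // (count * c)
    elems = [count <= c for result in count if 25 > result]
    log(nodes)
    c = elems
    return c

10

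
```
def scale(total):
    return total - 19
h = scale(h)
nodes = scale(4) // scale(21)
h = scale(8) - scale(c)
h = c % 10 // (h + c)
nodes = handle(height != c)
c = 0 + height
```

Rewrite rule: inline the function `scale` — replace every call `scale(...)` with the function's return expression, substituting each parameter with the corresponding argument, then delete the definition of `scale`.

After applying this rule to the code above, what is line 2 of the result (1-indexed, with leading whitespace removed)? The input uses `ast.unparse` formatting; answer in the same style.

nodes = (4 - 19) // (21 - 19)

Transformed code:
h = h - 19
nodes = (4 - 19) // (21 - 19)
h = 8 - 19 - (c - 19)
h = c % 10 // (h + c)
nodes = handle(height != c)
c = 0 + height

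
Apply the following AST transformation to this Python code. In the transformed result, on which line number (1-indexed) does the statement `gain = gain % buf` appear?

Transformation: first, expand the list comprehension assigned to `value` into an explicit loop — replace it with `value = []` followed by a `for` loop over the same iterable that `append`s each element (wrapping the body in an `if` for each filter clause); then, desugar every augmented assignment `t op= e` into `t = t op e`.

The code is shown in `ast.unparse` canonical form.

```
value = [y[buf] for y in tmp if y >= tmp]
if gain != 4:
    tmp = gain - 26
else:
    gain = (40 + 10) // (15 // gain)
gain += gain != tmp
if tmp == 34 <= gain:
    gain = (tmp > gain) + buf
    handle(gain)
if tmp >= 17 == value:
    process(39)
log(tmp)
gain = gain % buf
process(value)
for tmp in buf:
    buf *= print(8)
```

Transformed code:
value = []
for y in tmp:
    if y >= tmp:
        value.append(y[buf])
if gain != 4:
    tmp = gain - 26
else:
    gain = (40 + 10) // (15 // gain)
gain = gain + (gain != tmp)
if tmp == 34 <= gain:
    gain = (tmp > gain) + buf
    handle(gain)
if tmp >= 17 == value:
    process(39)
log(tmp)
gain = gain % buf
process(value)
for tmp in buf:
    buf = buf * print(8)

16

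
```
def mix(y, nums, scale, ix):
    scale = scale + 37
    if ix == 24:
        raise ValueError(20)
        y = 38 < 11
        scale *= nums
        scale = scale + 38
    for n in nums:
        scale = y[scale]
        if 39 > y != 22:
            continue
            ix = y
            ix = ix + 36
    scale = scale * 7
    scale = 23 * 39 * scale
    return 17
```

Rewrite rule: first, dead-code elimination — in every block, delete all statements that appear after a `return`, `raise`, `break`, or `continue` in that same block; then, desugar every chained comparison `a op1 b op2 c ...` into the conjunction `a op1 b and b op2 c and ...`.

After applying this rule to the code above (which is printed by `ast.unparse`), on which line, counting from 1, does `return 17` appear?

11

Transformed code:
def mix(y, nums, scale, ix):
    scale = scale + 37
    if ix == 24:
        raise ValueError(20)
    for n in nums:
        scale = y[scale]
        if 39 > y and y != 22:
            continue
    scale = scale * 7
    scale = 23 * 39 * scale
    return 17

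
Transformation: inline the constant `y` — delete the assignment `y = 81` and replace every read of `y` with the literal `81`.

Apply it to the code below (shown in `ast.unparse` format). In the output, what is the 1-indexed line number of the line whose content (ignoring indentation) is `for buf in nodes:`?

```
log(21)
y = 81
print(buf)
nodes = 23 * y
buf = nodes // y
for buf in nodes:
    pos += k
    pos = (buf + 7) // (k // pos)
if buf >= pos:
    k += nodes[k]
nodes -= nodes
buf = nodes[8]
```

Transformed code:
log(21)
print(buf)
nodes = 23 * 81
buf = nodes // 81
for buf in nodes:
    pos += k
    pos = (buf + 7) // (k // pos)
if buf >= pos:
    k += nodes[k]
nodes -= nodes
buf = nodes[8]

5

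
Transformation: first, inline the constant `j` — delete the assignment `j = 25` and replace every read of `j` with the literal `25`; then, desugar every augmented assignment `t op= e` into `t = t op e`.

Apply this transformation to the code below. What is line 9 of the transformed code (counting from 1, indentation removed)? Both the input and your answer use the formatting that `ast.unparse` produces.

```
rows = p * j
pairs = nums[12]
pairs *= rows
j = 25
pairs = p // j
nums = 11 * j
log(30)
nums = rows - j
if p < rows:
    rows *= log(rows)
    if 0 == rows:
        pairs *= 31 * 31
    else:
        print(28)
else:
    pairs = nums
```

Transformed code:
rows = p * 25
pairs = nums[12]
pairs = pairs * rows
pairs = p // 25
nums = 11 * 25
log(30)
nums = rows - 25
if p < rows:
    rows = rows * log(rows)
    if 0 == rows:
        pairs = pairs * (31 * 31)
    else:
        print(28)
else:
    pairs = nums

rows = rows * log(rows)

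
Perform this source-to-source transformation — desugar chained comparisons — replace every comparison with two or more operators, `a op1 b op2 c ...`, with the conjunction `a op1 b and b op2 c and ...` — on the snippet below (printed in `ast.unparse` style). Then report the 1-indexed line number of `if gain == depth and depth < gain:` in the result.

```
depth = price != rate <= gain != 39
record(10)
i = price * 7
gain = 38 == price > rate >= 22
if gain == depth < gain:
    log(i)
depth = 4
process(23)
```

Transformed code:
depth = price != rate and rate <= gain and (gain != 39)
record(10)
i = price * 7
gain = 38 == price and price > rate and (rate >= 22)
if gain == depth and depth < gain:
    log(i)
depth = 4
process(23)

5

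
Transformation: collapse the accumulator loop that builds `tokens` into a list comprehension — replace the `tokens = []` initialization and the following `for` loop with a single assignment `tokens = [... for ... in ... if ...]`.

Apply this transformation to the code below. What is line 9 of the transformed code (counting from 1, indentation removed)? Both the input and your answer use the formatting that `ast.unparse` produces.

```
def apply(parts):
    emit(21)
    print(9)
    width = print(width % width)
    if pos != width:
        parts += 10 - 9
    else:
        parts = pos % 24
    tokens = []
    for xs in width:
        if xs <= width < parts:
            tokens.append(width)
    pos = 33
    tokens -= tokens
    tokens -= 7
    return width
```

Transformed code:
def apply(parts):
    emit(21)
    print(9)
    width = print(width % width)
    if pos != width:
        parts += 10 - 9
    else:
        parts = pos % 24
    tokens = [width for xs in width if xs <= width < parts]
    pos = 33
    tokens -= tokens
    tokens -= 7
    return width

tokens = [width for xs in width if xs <= width < parts]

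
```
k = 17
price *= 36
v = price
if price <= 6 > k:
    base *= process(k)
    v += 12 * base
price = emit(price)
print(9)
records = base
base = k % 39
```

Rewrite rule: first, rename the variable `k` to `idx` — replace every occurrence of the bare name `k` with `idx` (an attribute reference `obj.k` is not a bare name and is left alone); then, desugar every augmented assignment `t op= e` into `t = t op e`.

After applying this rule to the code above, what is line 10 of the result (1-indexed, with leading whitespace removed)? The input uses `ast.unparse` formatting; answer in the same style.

Transformed code:
idx = 17
price = price * 36
v = price
if price <= 6 > idx:
    base = base * process(idx)
    v = v + 12 * base
price = emit(price)
print(9)
records = base
base = idx % 39

base = idx % 39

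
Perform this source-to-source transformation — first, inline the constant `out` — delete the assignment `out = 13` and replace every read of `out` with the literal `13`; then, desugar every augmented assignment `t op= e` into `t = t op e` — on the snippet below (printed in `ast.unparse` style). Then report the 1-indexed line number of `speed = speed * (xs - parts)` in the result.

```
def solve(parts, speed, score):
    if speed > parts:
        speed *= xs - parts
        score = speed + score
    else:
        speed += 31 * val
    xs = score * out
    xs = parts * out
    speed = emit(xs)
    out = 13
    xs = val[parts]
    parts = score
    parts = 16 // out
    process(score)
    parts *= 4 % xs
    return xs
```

Transformed code:
def solve(parts, speed, score):
    if speed > parts:
        speed = speed * (xs - parts)
        score = speed + score
    else:
        speed = speed + 31 * val
    xs = score * 13
    xs = parts * 13
    speed = emit(xs)
    xs = val[parts]
    parts = score
    parts = 16 // 13
    process(score)
    parts = parts * (4 % xs)
    return xs

3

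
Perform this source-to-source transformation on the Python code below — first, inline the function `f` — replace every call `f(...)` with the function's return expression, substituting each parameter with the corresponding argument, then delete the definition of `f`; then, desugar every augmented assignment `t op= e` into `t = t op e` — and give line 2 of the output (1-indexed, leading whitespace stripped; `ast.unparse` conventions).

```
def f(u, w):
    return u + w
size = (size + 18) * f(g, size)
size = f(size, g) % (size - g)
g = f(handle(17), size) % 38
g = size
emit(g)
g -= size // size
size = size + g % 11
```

size = (size + g) % (size - g)

Transformed code:
size = (size + 18) * (g + size)
size = (size + g) % (size - g)
g = (handle(17) + size) % 38
g = size
emit(g)
g = g - size // size
size = size + g % 11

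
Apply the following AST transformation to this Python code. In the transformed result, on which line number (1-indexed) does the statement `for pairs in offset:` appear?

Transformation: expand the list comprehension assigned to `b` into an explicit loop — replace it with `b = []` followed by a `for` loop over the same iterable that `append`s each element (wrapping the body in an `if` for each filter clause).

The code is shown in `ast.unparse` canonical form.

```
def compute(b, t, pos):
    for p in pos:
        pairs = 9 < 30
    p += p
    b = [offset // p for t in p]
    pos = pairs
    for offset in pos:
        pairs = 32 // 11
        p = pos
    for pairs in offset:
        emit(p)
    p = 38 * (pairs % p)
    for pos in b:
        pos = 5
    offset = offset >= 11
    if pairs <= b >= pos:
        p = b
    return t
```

12

Transformed code:
def compute(b, t, pos):
    for p in pos:
        pairs = 9 < 30
    p += p
    b = []
    for t in p:
        b.append(offset // p)
    pos = pairs
    for offset in pos:
        pairs = 32 // 11
        p = pos
    for pairs in offset:
        emit(p)
    p = 38 * (pairs % p)
    for pos in b:
        pos = 5
    offset = offset >= 11
    if pairs <= b >= pos:
        p = b
    return t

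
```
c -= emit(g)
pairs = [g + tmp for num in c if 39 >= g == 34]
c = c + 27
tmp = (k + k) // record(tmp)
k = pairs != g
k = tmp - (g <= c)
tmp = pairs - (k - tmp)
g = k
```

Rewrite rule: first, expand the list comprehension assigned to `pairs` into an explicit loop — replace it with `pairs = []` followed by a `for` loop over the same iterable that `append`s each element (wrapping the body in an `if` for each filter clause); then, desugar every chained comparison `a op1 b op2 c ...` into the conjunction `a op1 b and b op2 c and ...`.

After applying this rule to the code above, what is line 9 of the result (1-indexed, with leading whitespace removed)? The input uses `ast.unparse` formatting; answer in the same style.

Transformed code:
c -= emit(g)
pairs = []
for num in c:
    if 39 >= g and g == 34:
        pairs.append(g + tmp)
c = c + 27
tmp = (k + k) // record(tmp)
k = pairs != g
k = tmp - (g <= c)
tmp = pairs - (k - tmp)
g = k

k = tmp - (g <= c)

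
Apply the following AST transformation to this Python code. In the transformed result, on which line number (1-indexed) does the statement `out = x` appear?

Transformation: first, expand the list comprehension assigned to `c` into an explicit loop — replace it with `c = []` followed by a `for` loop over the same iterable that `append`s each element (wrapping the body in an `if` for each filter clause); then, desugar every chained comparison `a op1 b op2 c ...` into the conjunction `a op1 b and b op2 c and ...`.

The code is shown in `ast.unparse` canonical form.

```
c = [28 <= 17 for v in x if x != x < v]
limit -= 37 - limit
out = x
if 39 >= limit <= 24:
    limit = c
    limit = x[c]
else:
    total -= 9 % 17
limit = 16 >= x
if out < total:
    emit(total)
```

Transformed code:
c = []
for v in x:
    if x != x and x < v:
        c.append(28 <= 17)
limit -= 37 - limit
out = x
if 39 >= limit and limit <= 24:
    limit = c
    limit = x[c]
else:
    total -= 9 % 17
limit = 16 >= x
if out < total:
    emit(total)

6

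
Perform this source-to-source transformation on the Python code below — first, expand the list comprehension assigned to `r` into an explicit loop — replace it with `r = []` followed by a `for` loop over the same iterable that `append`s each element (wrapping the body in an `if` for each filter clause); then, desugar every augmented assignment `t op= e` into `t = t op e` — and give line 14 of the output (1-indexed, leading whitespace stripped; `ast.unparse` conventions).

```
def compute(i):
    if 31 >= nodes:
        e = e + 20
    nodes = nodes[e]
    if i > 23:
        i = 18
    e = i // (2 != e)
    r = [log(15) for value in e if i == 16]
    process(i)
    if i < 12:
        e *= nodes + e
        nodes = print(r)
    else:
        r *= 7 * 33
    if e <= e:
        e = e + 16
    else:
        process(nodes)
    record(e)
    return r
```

Transformed code:
def compute(i):
    if 31 >= nodes:
        e = e + 20
    nodes = nodes[e]
    if i > 23:
        i = 18
    e = i // (2 != e)
    r = []
    for value in e:
        if i == 16:
            r.append(log(15))
    process(i)
    if i < 12:
        e = e * (nodes + e)
        nodes = print(r)
    else:
        r = r * (7 * 33)
    if e <= e:
        e = e + 16
    else:
        process(nodes)
    record(e)
    return r

e = e * (nodes + e)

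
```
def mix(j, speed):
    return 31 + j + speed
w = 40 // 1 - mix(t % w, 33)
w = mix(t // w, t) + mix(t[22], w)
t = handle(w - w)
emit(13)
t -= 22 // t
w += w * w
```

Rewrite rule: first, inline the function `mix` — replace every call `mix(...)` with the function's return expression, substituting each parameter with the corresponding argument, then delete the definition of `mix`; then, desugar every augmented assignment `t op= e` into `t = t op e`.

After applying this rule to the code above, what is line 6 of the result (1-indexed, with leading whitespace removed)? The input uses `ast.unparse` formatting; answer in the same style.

Transformed code:
w = 40 // 1 - (31 + t % w + 33)
w = 31 + t // w + t + (31 + t[22] + w)
t = handle(w - w)
emit(13)
t = t - 22 // t
w = w + w * w

w = w + w * w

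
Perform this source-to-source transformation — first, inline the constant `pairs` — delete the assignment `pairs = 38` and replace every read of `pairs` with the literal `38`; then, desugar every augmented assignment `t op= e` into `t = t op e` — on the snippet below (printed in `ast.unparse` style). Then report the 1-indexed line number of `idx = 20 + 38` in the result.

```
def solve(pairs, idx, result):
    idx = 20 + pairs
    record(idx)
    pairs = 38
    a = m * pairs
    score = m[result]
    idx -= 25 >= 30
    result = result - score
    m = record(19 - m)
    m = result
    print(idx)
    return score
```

Transformed code:
def solve(pairs, idx, result):
    idx = 20 + 38
    record(idx)
    a = m * 38
    score = m[result]
    idx = idx - (25 >= 30)
    result = result - score
    m = record(19 - m)
    m = result
    print(idx)
    return score

2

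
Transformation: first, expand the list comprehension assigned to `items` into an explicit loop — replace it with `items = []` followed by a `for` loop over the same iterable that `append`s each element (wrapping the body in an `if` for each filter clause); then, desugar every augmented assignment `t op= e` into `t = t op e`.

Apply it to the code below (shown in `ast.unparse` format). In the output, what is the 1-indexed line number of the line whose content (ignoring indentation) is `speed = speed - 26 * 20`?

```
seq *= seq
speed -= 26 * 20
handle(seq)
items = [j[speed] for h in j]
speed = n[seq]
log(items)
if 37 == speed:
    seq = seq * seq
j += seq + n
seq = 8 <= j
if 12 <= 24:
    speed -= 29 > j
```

Transformed code:
seq = seq * seq
speed = speed - 26 * 20
handle(seq)
items = []
for h in j:
    items.append(j[speed])
speed = n[seq]
log(items)
if 37 == speed:
    seq = seq * seq
j = j + (seq + n)
seq = 8 <= j
if 12 <= 24:
    speed = speed - (29 > j)

2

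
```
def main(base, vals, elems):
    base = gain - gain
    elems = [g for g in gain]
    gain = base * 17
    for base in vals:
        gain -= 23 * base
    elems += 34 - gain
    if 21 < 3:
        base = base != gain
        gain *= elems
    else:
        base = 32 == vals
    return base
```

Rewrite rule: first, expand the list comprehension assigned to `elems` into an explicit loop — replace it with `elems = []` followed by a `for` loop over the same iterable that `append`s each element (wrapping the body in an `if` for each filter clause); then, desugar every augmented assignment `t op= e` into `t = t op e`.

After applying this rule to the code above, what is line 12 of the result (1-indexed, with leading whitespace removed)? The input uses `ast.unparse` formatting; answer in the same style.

gain = gain * elems

Transformed code:
def main(base, vals, elems):
    base = gain - gain
    elems = []
    for g in gain:
        elems.append(g)
    gain = base * 17
    for base in vals:
        gain = gain - 23 * base
    elems = elems + (34 - gain)
    if 21 < 3:
        base = base != gain
        gain = gain * elems
    else:
        base = 32 == vals
    return base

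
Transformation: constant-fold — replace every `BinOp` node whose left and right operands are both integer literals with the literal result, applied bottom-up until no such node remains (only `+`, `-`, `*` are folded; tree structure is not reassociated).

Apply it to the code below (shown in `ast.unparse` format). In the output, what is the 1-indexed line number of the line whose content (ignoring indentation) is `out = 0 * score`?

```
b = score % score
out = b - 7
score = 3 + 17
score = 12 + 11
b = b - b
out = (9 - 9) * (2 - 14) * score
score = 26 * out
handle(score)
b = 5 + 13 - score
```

Transformed code:
b = score % score
out = b - 7
score = 20
score = 23
b = b - b
out = 0 * score
score = 26 * out
handle(score)
b = 18 - score

6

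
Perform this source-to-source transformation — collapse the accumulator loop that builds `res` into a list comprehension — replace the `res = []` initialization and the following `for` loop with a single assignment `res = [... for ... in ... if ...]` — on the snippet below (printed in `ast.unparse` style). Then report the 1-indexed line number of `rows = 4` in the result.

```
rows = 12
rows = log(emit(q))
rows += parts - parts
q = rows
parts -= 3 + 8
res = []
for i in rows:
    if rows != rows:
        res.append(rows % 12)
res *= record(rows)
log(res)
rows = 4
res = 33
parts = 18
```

Transformed code:
rows = 12
rows = log(emit(q))
rows += parts - parts
q = rows
parts -= 3 + 8
res = [rows % 12 for i in rows if rows != rows]
res *= record(rows)
log(res)
rows = 4
res = 33
parts = 18

9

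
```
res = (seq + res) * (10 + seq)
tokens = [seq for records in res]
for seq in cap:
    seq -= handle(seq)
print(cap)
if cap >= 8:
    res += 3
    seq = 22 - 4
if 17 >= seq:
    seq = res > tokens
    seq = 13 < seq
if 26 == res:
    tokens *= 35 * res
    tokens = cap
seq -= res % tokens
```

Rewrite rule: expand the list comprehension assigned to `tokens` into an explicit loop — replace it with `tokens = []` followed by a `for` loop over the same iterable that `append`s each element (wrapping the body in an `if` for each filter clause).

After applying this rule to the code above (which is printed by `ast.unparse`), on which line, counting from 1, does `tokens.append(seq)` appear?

4

Transformed code:
res = (seq + res) * (10 + seq)
tokens = []
for records in res:
    tokens.append(seq)
for seq in cap:
    seq -= handle(seq)
print(cap)
if cap >= 8:
    res += 3
    seq = 22 - 4
if 17 >= seq:
    seq = res > tokens
    seq = 13 < seq
if 26 == res:
    tokens *= 35 * res
    tokens = cap
seq -= res % tokens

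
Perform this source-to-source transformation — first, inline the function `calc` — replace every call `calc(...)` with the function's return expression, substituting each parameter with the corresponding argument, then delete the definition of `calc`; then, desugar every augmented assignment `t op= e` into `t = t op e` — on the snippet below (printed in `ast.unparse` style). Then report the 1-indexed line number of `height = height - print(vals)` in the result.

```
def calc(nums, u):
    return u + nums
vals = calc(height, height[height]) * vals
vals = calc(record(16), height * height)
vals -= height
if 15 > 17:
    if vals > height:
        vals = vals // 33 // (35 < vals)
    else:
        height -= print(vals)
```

Transformed code:
vals = (height[height] + height) * vals
vals = height * height + record(16)
vals = vals - height
if 15 > 17:
    if vals > height:
        vals = vals // 33 // (35 < vals)
    else:
        height = height - print(vals)

8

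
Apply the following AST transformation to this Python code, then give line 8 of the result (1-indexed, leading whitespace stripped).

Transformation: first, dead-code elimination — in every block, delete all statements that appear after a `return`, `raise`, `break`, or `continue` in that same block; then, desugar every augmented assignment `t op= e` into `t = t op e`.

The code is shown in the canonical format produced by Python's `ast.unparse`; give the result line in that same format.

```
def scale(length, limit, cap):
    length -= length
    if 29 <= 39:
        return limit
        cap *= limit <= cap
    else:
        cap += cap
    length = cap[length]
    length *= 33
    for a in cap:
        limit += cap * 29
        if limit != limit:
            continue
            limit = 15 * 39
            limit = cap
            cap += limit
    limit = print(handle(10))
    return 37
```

Transformed code:
def scale(length, limit, cap):
    length = length - length
    if 29 <= 39:
        return limit
    else:
        cap = cap + cap
    length = cap[length]
    length = length * 33
    for a in cap:
        limit = limit + cap * 29
        if limit != limit:
            continue
    limit = print(handle(10))
    return 37

length = length * 33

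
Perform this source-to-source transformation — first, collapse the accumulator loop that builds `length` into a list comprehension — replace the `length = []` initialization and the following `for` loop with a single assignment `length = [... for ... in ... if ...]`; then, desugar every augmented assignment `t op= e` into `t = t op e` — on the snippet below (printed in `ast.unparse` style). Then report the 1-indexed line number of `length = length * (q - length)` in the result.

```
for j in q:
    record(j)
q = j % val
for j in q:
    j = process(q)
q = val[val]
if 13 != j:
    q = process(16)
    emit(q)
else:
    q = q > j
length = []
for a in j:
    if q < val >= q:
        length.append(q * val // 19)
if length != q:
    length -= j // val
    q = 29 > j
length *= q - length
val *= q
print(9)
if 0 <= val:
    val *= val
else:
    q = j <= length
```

Transformed code:
for j in q:
    record(j)
q = j % val
for j in q:
    j = process(q)
q = val[val]
if 13 != j:
    q = process(16)
    emit(q)
else:
    q = q > j
length = [q * val // 19 for a in j if q < val >= q]
if length != q:
    length = length - j // val
    q = 29 > j
length = length * (q - length)
val = val * q
print(9)
if 0 <= val:
    val = val * val
else:
    q = j <= length

16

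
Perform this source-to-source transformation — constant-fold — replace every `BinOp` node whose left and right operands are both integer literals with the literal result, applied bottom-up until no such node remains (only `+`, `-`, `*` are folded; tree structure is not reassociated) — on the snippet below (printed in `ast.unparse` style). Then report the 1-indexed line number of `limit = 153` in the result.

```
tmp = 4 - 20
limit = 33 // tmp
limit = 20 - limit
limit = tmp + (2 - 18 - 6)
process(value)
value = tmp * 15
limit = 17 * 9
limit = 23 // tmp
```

Transformed code:
tmp = -16
limit = 33 // tmp
limit = 20 - limit
limit = tmp + -22
process(value)
value = tmp * 15
limit = 153
limit = 23 // tmp

7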